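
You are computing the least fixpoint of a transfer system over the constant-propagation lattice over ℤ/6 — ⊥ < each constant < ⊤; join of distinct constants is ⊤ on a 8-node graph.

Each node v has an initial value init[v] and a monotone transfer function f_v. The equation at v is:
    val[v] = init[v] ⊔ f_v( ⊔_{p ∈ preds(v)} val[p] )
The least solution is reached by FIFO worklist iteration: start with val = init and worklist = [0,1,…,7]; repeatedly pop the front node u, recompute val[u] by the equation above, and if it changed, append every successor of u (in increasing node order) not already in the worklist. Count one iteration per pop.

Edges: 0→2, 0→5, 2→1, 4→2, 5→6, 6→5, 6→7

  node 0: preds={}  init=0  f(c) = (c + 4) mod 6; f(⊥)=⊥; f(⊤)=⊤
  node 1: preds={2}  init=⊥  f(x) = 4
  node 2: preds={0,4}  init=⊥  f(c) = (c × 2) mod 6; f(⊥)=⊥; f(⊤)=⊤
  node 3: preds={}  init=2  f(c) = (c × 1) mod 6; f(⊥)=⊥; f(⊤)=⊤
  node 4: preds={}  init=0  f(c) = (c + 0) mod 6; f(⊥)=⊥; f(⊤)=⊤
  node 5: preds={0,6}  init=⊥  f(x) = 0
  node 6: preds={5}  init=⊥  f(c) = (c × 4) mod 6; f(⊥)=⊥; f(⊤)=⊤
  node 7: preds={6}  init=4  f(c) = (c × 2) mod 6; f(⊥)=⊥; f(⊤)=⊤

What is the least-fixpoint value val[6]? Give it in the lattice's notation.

Trace (10 dequeues):
  [1] u=0 | in ⊥ | out 0 | ==
  [2] u=1 | in ⊥ | out 4 | prev ⊥ | push {}
  [3] u=2 | in 0 | out 0 | prev ⊥ | push {1}
  [4] u=3 | in ⊥ | out 2 | ==
  [5] u=4 | in ⊥ | out 0 | ==
  [6] u=5 | in 0 | out 0 | prev ⊥ | push {}
  [7] u=6 | in 0 | out 0 | prev ⊥ | push {5}
  [8] u=7 | in 0 | out ⊤ | prev 4 | push {}
  [9] u=1 | in 0 | out 4 | ==
  [10] u=5 | in 0 | out 0 | ==

Converged values:
  [0] 0
  [1] 4
  [2] 0
  [3] 2
  [4] 0
  [5] 0
  [6] 0
  [7] ⊤

0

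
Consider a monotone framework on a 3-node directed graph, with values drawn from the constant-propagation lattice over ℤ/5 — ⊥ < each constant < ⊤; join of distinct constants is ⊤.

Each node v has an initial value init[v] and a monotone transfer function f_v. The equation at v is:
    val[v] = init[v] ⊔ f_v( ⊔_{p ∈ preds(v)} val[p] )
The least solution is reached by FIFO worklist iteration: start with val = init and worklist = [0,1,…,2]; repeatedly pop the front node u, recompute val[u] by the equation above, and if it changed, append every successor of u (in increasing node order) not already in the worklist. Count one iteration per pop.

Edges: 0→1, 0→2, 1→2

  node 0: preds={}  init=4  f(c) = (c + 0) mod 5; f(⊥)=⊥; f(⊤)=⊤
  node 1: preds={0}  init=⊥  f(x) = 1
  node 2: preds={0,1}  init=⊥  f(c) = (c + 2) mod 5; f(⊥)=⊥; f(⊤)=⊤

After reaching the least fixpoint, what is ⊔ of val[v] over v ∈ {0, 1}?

⊤

Trace (3 dequeues):
  [1] u=0 | in ⊥ | out 4 | ==
  [2] u=1 | in 4 | out 1 | prev ⊥ | push {}
  [3] u=2 | in ⊤ | out ⊤ | prev ⊥ | push {}

Converged values:
  [0] 4
  [1] 1
  [2] ⊤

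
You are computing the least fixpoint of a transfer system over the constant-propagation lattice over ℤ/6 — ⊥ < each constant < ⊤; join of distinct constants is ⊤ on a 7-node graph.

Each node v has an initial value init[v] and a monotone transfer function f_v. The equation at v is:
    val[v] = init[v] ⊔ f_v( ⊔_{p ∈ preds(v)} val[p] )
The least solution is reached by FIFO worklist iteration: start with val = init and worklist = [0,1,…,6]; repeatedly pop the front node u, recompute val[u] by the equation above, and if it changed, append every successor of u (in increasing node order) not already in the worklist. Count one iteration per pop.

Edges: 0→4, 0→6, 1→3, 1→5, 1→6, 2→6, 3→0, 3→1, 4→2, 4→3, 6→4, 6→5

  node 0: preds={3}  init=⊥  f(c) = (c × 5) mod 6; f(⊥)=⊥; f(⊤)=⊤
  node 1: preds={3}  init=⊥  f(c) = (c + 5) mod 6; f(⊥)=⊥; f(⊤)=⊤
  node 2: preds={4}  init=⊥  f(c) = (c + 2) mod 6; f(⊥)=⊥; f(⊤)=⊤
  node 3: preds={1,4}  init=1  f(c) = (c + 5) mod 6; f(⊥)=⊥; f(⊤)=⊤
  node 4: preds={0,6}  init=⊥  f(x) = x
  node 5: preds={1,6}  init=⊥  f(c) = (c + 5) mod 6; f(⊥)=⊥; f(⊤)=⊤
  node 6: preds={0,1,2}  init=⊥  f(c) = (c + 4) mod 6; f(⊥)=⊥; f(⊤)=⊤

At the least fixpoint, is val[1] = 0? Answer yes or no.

Iteration log — 17 steps:
  step 1. node 0  ⊔preds=1  new=5  old=⊥  +wl: 
  step 2. node 1  ⊔preds=1  new=0  old=⊥  +wl: 
  step 3. node 2  ⊔preds=⊥  new=⊥  stable
  step 4. node 3  ⊔preds=0  new=⊤  old=1  +wl: 0,1
  step 5. node 4  ⊔preds=5  new=5  old=⊥  +wl: 2,3
  step 6. node 5  ⊔preds=0  new=5  old=⊥  +wl: 
  step 7. node 6  ⊔preds=⊤  new=⊤  old=⊥  +wl: 4,5
  step 8. node 0  ⊔preds=⊤  new=⊤  old=5  +wl: 6
  step 9. node 1  ⊔preds=⊤  new=⊤  old=0  +wl: 
  step 10. node 2  ⊔preds=5  new=1  old=⊥  +wl: 
  step 11. node 3  ⊔preds=⊤  new=⊤  stable
  step 12. node 4  ⊔preds=⊤  new=⊤  old=5  +wl: 2,3
  step 13. node 5  ⊔preds=⊤  new=⊤  old=5  +wl: 
  step 14. node 6  ⊔preds=⊤  new=⊤  stable
  step 15. node 2  ⊔preds=⊤  new=⊤  old=1  +wl: 6
  step 16. node 3  ⊔preds=⊤  new=⊤  stable
  step 17. node 6  ⊔preds=⊤  new=⊤  stable

Least fixpoint reached:
  node 0: ⊤
  node 1: ⊤
  node 2: ⊤
  node 3: ⊤
  node 4: ⊤
  node 5: ⊤
  node 6: ⊤

no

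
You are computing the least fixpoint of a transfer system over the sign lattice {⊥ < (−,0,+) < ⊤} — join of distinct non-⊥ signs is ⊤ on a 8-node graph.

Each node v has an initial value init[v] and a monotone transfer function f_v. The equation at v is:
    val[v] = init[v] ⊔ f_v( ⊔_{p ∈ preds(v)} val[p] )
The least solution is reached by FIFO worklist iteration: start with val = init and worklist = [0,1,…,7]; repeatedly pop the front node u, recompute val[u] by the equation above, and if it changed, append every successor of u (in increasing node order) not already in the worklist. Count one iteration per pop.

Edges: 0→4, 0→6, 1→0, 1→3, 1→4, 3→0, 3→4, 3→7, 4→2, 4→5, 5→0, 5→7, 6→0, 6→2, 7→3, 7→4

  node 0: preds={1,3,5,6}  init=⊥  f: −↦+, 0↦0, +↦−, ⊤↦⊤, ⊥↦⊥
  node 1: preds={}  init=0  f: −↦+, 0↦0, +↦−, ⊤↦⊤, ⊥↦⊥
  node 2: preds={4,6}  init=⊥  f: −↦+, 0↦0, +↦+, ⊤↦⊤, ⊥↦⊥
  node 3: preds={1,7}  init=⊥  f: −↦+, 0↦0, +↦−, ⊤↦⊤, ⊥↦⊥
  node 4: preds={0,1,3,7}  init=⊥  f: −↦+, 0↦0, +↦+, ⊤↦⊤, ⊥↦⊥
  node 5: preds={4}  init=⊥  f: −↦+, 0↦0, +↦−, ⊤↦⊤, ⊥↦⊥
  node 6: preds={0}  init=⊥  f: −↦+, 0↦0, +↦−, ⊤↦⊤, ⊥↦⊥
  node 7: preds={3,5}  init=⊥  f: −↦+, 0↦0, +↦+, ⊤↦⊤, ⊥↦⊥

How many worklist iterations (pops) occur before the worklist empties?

Trace (12 dequeues):
  [1] u=0 | in 0 | out 0 | prev ⊥ | push {}
  [2] u=1 | in ⊥ | out 0 | ==
  [3] u=2 | in ⊥ | out ⊥ | ==
  [4] u=3 | in 0 | out 0 | prev ⊥ | push {0}
  [5] u=4 | in 0 | out 0 | prev ⊥ | push {2}
  [6] u=5 | in 0 | out 0 | prev ⊥ | push {}
  [7] u=6 | in 0 | out 0 | prev ⊥ | push {}
  [8] u=7 | in 0 | out 0 | prev ⊥ | push {3,4}
  [9] u=0 | in 0 | out 0 | ==
  [10] u=2 | in 0 | out 0 | prev ⊥ | push {}
  [11] u=3 | in 0 | out 0 | ==
  [12] u=4 | in 0 | out 0 | ==

Converged values:
  [0] 0
  [1] 0
  [2] 0
  [3] 0
  [4] 0
  [5] 0
  [6] 0
  [7] 0

12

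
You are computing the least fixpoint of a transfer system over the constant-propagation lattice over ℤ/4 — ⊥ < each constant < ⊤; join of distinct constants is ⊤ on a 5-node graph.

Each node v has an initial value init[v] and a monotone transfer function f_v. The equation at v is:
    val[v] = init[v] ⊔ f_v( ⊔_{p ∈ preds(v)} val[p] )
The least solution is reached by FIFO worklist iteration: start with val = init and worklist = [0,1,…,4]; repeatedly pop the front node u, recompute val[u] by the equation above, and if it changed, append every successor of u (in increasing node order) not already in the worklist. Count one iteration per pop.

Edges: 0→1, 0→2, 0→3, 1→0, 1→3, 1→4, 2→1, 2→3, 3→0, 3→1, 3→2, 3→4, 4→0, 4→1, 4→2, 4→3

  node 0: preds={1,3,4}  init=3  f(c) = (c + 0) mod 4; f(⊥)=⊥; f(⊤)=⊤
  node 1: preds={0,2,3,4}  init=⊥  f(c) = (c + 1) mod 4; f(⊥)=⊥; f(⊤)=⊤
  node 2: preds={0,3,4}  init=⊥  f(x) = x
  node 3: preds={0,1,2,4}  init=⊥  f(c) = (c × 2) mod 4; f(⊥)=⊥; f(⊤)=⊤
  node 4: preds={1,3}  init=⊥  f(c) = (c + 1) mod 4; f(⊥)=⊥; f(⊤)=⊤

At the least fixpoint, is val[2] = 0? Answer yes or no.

no

Iteration log — 12 steps:
  step 1. node 0  ⊔preds=⊥  new=3  stable
  step 2. node 1  ⊔preds=3  new=0  old=⊥  +wl: 0
  step 3. node 2  ⊔preds=3  new=3  old=⊥  +wl: 1
  step 4. node 3  ⊔preds=⊤  new=⊤  old=⊥  +wl: 2
  step 5. node 4  ⊔preds=⊤  new=⊤  old=⊥  +wl: 3
  step 6. node 0  ⊔preds=⊤  new=⊤  old=3  +wl: 
  step 7. node 1  ⊔preds=⊤  new=⊤  old=0  +wl: 0,4
  step 8. node 2  ⊔preds=⊤  new=⊤  old=3  +wl: 1
  step 9. node 3  ⊔preds=⊤  new=⊤  stable
  step 10. node 0  ⊔preds=⊤  new=⊤  stable
  step 11. node 4  ⊔preds=⊤  new=⊤  stable
  step 12. node 1  ⊔preds=⊤  new=⊤  stable

Least fixpoint reached:
  node 0: ⊤
  node 1: ⊤
  node 2: ⊤
  node 3: ⊤
  node 4: ⊤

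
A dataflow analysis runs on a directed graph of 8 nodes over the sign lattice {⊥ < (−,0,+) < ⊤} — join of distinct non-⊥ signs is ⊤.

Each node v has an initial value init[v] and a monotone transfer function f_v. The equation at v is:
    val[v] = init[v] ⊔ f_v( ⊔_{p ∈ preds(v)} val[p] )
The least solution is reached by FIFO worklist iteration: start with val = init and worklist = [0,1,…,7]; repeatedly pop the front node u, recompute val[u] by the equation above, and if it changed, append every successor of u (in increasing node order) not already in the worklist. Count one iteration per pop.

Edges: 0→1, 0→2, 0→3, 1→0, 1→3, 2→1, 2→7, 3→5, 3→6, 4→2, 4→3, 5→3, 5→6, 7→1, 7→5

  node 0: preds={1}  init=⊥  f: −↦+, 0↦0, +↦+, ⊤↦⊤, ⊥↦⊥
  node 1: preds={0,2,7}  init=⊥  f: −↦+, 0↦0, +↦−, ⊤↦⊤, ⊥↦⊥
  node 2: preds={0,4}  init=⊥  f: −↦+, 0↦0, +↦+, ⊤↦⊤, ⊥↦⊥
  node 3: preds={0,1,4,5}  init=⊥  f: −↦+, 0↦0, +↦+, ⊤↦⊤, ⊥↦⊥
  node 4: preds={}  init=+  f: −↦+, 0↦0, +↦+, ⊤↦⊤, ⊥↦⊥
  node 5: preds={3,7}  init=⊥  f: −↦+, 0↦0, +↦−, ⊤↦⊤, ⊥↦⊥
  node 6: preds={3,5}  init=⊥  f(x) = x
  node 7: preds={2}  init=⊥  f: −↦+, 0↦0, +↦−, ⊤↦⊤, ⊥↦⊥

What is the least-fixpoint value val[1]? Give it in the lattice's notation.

Trace (20 dequeues):
  [1] u=0 | in ⊥ | out ⊥ | ==
  [2] u=1 | in ⊥ | out ⊥ | ==
  [3] u=2 | in + | out + | prev ⊥ | push {1}
  [4] u=3 | in + | out + | prev ⊥ | push {}
  [5] u=4 | in ⊥ | out + | ==
  [6] u=5 | in + | out − | prev ⊥ | push {3}
  [7] u=6 | in ⊤ | out ⊤ | prev ⊥ | push {}
  [8] u=7 | in + | out − | prev ⊥ | push {5}
  [9] u=1 | in ⊤ | out ⊤ | prev ⊥ | push {0}
  [10] u=3 | in ⊤ | out ⊤ | prev + | push {6}
  [11] u=5 | in ⊤ | out ⊤ | prev − | push {3}
  [12] u=0 | in ⊤ | out ⊤ | prev ⊥ | push {1,2}
  [13] u=6 | in ⊤ | out ⊤ | ==
  [14] u=3 | in ⊤ | out ⊤ | ==
  [15] u=1 | in ⊤ | out ⊤ | ==
  [16] u=2 | in ⊤ | out ⊤ | prev + | push {1,7}
  [17] u=1 | in ⊤ | out ⊤ | ==
  [18] u=7 | in ⊤ | out ⊤ | prev − | push {1,5}
  [19] u=1 | in ⊤ | out ⊤ | ==
  [20] u=5 | in ⊤ | out ⊤ | ==

Converged values:
  [0] ⊤
  [1] ⊤
  [2] ⊤
  [3] ⊤
  [4] +
  [5] ⊤
  [6] ⊤
  [7] ⊤

⊤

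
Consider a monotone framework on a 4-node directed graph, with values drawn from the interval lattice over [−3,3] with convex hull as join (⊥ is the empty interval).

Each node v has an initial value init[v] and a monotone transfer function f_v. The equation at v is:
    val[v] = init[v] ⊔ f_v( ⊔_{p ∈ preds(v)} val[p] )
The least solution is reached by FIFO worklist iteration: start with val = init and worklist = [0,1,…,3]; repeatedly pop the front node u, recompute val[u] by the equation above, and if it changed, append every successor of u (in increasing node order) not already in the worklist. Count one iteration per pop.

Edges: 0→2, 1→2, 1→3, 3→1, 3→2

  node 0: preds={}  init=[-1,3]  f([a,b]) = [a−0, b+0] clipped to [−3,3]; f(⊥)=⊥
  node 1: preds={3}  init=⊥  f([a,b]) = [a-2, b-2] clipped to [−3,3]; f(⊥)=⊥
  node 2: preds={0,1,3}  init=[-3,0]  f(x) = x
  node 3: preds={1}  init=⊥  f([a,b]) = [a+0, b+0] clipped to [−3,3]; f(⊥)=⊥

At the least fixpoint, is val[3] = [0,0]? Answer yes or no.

no

Iteration log — 4 steps:
  step 1. node 0  ⊔preds=⊥  new=[-1,3]  stable
  step 2. node 1  ⊔preds=⊥  new=⊥  stable
  step 3. node 2  ⊔preds=[-1,3]  new=[-3,3]  old=[-3,0]  +wl: 
  step 4. node 3  ⊔preds=⊥  new=⊥  stable

Least fixpoint reached:
  node 0: [-1,3]
  node 1: ⊥
  node 2: [-3,3]
  node 3: ⊥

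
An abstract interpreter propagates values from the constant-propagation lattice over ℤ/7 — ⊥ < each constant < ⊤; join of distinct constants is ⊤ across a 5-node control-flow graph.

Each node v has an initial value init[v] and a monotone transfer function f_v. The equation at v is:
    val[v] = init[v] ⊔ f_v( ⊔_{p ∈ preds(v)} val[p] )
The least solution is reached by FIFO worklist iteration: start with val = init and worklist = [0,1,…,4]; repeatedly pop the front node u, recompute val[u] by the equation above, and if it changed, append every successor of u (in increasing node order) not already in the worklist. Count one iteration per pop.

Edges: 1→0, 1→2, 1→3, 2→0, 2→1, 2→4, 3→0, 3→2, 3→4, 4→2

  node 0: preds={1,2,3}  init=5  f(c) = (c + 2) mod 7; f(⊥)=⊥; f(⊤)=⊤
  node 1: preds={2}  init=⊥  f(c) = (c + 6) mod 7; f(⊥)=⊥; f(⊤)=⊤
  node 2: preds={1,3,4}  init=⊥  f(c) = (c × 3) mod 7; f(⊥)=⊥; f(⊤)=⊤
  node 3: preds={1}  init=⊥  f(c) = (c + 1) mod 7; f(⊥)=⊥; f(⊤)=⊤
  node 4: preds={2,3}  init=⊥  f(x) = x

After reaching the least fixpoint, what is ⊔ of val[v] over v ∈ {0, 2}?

Worklist (5 pops):
  #1 pop 0: in=⊥ → 5 (no change)
  #2 pop 1: in=⊥ → ⊥ (no change)
  #3 pop 2: in=⊥ → ⊥ (no change)
  #4 pop 3: in=⊥ → ⊥ (no change)
  #5 pop 4: in=⊥ → ⊥ (no change)

Fixpoint:
  val[0] = 5
  val[1] = ⊥
  val[2] = ⊥
  val[3] = ⊥
  val[4] = ⊥

5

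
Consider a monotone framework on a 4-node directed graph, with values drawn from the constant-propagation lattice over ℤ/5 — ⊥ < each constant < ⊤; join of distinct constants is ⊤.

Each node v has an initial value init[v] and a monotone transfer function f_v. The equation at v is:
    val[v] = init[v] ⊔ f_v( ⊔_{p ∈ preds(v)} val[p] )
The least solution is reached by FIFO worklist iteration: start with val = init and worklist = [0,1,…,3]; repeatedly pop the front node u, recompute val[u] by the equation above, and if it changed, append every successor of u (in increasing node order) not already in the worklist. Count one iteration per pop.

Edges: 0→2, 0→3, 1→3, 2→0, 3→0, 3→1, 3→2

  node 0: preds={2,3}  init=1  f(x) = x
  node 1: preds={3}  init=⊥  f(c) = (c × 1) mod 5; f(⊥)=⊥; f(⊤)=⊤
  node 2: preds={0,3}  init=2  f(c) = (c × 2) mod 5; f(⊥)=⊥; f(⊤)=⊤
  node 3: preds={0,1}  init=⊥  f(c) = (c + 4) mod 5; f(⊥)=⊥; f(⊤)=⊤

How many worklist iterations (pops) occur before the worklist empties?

Worklist (8 pops):
  #1 pop 0: in=2 → ⊤ (was 1); enqueue []
  #2 pop 1: in=⊥ → ⊥ (no change)
  #3 pop 2: in=⊤ → ⊤ (was 2); enqueue [0]
  #4 pop 3: in=⊤ → ⊤ (was ⊥); enqueue [1,2]
  #5 pop 0: in=⊤ → ⊤ (no change)
  #6 pop 1: in=⊤ → ⊤ (was ⊥); enqueue [3]
  #7 pop 2: in=⊤ → ⊤ (no change)
  #8 pop 3: in=⊤ → ⊤ (no change)

Fixpoint:
  val[0] = ⊤
  val[1] = ⊤
  val[2] = ⊤
  val[3] = ⊤

8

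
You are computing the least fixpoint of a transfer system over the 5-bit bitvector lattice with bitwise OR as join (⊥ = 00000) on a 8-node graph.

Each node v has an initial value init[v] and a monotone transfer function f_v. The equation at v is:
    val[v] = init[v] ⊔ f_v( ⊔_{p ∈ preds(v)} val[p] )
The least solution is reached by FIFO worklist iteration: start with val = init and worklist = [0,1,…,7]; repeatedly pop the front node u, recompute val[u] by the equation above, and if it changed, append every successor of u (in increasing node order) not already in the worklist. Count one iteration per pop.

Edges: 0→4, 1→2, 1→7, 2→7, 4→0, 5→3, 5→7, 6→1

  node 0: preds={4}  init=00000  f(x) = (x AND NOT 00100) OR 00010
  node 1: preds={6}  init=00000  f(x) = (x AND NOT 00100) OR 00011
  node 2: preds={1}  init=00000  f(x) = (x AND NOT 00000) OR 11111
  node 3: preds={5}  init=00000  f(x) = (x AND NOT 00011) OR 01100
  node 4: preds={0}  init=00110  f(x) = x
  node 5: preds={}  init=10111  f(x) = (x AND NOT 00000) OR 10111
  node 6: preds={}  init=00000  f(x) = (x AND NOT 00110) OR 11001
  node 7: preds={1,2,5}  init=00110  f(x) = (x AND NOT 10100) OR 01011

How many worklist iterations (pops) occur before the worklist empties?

Trace (11 dequeues):
  [1] u=0 | in 00110 | out 00010 | prev 00000 | push {}
  [2] u=1 | in 00000 | out 00011 | prev 00000 | push {}
  [3] u=2 | in 00011 | out 11111 | prev 00000 | push {}
  [4] u=3 | in 10111 | out 11100 | prev 00000 | push {}
  [5] u=4 | in 00010 | out 00110 | ==
  [6] u=5 | in 00000 | out 10111 | ==
  [7] u=6 | in 00000 | out 11001 | prev 00000 | push {1}
  [8] u=7 | in 11111 | out 01111 | prev 00110 | push {}
  [9] u=1 | in 11001 | out 11011 | prev 00011 | push {2,7}
  [10] u=2 | in 11011 | out 11111 | ==
  [11] u=7 | in 11111 | out 01111 | ==

Converged values:
  [0] 00010
  [1] 11011
  [2] 11111
  [3] 11100
  [4] 00110
  [5] 10111
  [6] 11001
  [7] 01111

11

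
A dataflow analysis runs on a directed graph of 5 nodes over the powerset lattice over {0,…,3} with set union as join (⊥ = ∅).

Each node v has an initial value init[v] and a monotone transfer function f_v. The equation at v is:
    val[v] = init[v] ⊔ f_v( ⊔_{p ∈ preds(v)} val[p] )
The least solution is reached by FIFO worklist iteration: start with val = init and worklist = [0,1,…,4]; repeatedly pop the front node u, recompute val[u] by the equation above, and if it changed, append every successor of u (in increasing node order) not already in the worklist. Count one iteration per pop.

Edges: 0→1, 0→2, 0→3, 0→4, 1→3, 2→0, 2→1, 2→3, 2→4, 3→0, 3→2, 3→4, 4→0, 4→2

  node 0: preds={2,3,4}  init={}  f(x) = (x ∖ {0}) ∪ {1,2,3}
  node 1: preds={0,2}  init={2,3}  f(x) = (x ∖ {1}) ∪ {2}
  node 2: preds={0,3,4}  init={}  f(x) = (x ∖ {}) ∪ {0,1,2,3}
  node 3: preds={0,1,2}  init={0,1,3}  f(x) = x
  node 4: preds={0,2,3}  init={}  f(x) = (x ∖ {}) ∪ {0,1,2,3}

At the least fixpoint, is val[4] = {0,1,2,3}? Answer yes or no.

yes

Iteration log — 9 steps:
  step 1. node 0  ⊔preds={0,1,3}  new={1,2,3}  old={}  +wl: 
  step 2. node 1  ⊔preds={1,2,3}  new={2,3}  stable
  step 3. node 2  ⊔preds={0,1,2,3}  new={0,1,2,3}  old={}  +wl: 0,1
  step 4. node 3  ⊔preds={0,1,2,3}  new={0,1,2,3}  old={0,1,3}  +wl: 2
  step 5. node 4  ⊔preds={0,1,2,3}  new={0,1,2,3}  old={}  +wl: 
  step 6. node 0  ⊔preds={0,1,2,3}  new={1,2,3}  stable
  step 7. node 1  ⊔preds={0,1,2,3}  new={0,2,3}  old={2,3}  +wl: 3
  step 8. node 2  ⊔preds={0,1,2,3}  new={0,1,2,3}  stable
  step 9. node 3  ⊔preds={0,1,2,3}  new={0,1,2,3}  stable

Least fixpoint reached:
  node 0: {1,2,3}
  node 1: {0,2,3}
  node 2: {0,1,2,3}
  node 3: {0,1,2,3}
  node 4: {0,1,2,3}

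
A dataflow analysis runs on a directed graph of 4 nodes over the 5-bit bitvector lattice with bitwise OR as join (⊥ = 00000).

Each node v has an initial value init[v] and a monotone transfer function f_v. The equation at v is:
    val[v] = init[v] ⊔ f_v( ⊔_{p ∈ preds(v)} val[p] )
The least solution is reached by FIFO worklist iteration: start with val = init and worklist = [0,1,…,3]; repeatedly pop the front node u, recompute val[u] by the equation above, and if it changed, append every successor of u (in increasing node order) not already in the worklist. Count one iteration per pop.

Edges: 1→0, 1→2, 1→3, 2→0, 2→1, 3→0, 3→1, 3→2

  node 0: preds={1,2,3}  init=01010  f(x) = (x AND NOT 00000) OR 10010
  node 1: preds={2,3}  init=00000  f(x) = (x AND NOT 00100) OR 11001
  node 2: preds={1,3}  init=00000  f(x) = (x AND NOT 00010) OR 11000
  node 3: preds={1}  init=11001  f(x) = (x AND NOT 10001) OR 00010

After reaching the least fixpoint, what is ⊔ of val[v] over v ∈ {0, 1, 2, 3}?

11011

Iteration log — 9 steps:
  step 1. node 0  ⊔preds=11001  new=11011  old=01010  +wl: 
  step 2. node 1  ⊔preds=11001  new=11001  old=00000  +wl: 0
  step 3. node 2  ⊔preds=11001  new=11001  old=00000  +wl: 1
  step 4. node 3  ⊔preds=11001  new=11011  old=11001  +wl: 2
  step 5. node 0  ⊔preds=11011  new=11011  stable
  step 6. node 1  ⊔preds=11011  new=11011  old=11001  +wl: 0,3
  step 7. node 2  ⊔preds=11011  new=11001  stable
  step 8. node 0  ⊔preds=11011  new=11011  stable
  step 9. node 3  ⊔preds=11011  new=11011  stable

Least fixpoint reached:
  node 0: 11011
  node 1: 11011
  node 2: 11001
  node 3: 11011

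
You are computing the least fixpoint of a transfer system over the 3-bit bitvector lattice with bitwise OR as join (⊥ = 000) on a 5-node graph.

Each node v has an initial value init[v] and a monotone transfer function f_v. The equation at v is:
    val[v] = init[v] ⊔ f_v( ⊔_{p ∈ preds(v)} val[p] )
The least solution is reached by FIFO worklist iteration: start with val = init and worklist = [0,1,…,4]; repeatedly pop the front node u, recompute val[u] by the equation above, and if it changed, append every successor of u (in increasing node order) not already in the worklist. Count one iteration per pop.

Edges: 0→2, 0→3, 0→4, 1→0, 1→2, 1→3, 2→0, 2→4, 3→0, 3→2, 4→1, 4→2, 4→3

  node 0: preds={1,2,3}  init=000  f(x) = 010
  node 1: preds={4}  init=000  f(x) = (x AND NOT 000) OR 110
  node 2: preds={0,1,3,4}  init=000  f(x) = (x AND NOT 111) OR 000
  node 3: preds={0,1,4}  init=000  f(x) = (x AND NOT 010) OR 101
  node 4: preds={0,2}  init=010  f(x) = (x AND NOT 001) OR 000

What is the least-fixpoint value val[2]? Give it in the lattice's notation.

000

Worklist (7 pops):
  #1 pop 0: in=000 → 010 (was 000); enqueue []
  #2 pop 1: in=010 → 110 (was 000); enqueue [0]
  #3 pop 2: in=110 → 000 (no change)
  #4 pop 3: in=110 → 101 (was 000); enqueue [2]
  #5 pop 4: in=010 → 010 (no change)
  #6 pop 0: in=111 → 010 (no change)
  #7 pop 2: in=111 → 000 (no change)

Fixpoint:
  val[0] = 010
  val[1] = 110
  val[2] = 000
  val[3] = 101
  val[4] = 010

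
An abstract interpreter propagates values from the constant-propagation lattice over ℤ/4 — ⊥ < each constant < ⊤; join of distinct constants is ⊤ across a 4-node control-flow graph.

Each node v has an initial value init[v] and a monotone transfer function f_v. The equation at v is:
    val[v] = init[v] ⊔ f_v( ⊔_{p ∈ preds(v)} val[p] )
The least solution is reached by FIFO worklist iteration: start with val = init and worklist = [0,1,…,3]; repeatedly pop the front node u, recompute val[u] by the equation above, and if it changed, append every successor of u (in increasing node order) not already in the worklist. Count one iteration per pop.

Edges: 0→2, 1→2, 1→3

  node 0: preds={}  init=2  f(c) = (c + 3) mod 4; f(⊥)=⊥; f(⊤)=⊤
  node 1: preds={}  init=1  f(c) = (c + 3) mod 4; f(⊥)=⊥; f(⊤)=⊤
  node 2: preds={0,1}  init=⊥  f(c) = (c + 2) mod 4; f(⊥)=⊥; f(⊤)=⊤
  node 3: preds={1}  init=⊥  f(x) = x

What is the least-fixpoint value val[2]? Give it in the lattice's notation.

Worklist (4 pops):
  #1 pop 0: in=⊥ → 2 (no change)
  #2 pop 1: in=⊥ → 1 (no change)
  #3 pop 2: in=⊤ → ⊤ (was ⊥); enqueue []
  #4 pop 3: in=1 → 1 (was ⊥); enqueue []

Fixpoint:
  val[0] = 2
  val[1] = 1
  val[2] = ⊤
  val[3] = 1

⊤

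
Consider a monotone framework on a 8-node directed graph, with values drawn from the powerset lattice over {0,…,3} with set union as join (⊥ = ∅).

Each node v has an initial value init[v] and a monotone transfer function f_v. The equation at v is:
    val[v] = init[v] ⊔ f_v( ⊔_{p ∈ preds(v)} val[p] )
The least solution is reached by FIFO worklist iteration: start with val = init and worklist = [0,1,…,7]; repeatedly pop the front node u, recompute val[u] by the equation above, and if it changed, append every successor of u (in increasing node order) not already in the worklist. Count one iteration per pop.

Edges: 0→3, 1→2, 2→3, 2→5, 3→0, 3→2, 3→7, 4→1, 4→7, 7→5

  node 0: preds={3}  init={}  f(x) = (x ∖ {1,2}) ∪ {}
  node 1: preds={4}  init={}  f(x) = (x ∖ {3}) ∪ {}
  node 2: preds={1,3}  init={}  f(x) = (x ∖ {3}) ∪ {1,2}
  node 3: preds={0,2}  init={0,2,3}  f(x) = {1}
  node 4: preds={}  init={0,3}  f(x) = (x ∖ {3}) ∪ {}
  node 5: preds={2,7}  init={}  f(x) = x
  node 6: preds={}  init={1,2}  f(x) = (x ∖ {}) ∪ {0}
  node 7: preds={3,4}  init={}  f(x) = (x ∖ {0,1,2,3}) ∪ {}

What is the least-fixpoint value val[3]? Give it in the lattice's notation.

{0,1,2,3}

Iteration log — 10 steps:
  step 1. node 0  ⊔preds={0,2,3}  new={0,3}  old={}  +wl: 
  step 2. node 1  ⊔preds={0,3}  new={0}  old={}  +wl: 
  step 3. node 2  ⊔preds={0,2,3}  new={0,1,2}  old={}  +wl: 
  step 4. node 3  ⊔preds={0,1,2,3}  new={0,1,2,3}  old={0,2,3}  +wl: 0,2
  step 5. node 4  ⊔preds={}  new={0,3}  stable
  step 6. node 5  ⊔preds={0,1,2}  new={0,1,2}  old={}  +wl: 
  step 7. node 6  ⊔preds={}  new={0,1,2}  old={1,2}  +wl: 
  step 8. node 7  ⊔preds={0,1,2,3}  new={}  stable
  step 9. node 0  ⊔preds={0,1,2,3}  new={0,3}  stable
  step 10. node 2  ⊔preds={0,1,2,3}  new={0,1,2}  stable

Least fixpoint reached:
  node 0: {0,3}
  node 1: {0}
  node 2: {0,1,2}
  node 3: {0,1,2,3}
  node 4: {0,3}
  node 5: {0,1,2}
  node 6: {0,1,2}
  node 7: {}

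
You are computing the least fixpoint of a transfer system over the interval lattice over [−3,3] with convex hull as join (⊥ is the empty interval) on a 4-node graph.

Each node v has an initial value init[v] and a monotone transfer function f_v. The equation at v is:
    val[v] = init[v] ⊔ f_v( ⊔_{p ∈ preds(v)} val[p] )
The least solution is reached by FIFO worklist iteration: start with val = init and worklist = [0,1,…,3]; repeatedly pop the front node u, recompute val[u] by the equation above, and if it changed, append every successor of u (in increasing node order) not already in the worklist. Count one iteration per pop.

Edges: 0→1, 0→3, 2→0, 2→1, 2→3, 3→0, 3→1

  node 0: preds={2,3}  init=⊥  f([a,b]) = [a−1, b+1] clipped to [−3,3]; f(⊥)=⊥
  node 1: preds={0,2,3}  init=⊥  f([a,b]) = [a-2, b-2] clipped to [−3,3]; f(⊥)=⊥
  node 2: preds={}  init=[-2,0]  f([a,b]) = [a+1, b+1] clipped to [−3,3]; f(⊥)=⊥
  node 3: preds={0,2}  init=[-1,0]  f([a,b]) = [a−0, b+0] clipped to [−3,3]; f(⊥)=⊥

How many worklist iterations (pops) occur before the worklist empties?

12

Worklist (12 pops):
  #1 pop 0: in=[-2,0] → [-3,1] (was ⊥); enqueue []
  #2 pop 1: in=[-3,1] → [-3,-1] (was ⊥); enqueue []
  #3 pop 2: in=⊥ → [-2,0] (no change)
  #4 pop 3: in=[-3,1] → [-3,1] (was [-1,0]); enqueue [0,1]
  #5 pop 0: in=[-3,1] → [-3,2] (was [-3,1]); enqueue [3]
  #6 pop 1: in=[-3,2] → [-3,0] (was [-3,-1]); enqueue []
  #7 pop 3: in=[-3,2] → [-3,2] (was [-3,1]); enqueue [0,1]
  #8 pop 0: in=[-3,2] → [-3,3] (was [-3,2]); enqueue [3]
  #9 pop 1: in=[-3,3] → [-3,1] (was [-3,0]); enqueue []
  #10 pop 3: in=[-3,3] → [-3,3] (was [-3,2]); enqueue [0,1]
  #11 pop 0: in=[-3,3] → [-3,3] (no change)
  #12 pop 1: in=[-3,3] → [-3,1] (no change)

Fixpoint:
  val[0] = [-3,3]
  val[1] = [-3,1]
  val[2] = [-2,0]
  val[3] = [-3,3]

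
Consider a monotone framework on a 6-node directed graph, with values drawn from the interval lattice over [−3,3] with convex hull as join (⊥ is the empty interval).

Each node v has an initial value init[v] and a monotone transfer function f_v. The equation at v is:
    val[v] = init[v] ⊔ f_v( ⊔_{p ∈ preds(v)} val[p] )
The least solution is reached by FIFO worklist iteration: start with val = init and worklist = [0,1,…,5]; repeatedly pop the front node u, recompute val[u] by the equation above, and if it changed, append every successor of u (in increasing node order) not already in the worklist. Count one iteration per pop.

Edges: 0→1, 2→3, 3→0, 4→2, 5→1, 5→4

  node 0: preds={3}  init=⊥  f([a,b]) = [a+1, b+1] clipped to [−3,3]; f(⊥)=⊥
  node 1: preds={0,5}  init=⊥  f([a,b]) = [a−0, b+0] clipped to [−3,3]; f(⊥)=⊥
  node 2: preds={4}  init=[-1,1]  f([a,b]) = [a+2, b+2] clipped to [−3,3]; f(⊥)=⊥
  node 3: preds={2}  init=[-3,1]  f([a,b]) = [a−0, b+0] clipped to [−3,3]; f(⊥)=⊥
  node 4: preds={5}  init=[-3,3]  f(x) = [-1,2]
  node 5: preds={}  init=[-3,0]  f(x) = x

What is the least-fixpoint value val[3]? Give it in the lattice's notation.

Worklist (8 pops):
  #1 pop 0: in=[-3,1] → [-2,2] (was ⊥); enqueue []
  #2 pop 1: in=[-3,2] → [-3,2] (was ⊥); enqueue []
  #3 pop 2: in=[-3,3] → [-1,3] (was [-1,1]); enqueue []
  #4 pop 3: in=[-1,3] → [-3,3] (was [-3,1]); enqueue [0]
  #5 pop 4: in=[-3,0] → [-3,3] (no change)
  #6 pop 5: in=⊥ → [-3,0] (no change)
  #7 pop 0: in=[-3,3] → [-2,3] (was [-2,2]); enqueue [1]
  #8 pop 1: in=[-3,3] → [-3,3] (was [-3,2]); enqueue []

Fixpoint:
  val[0] = [-2,3]
  val[1] = [-3,3]
  val[2] = [-1,3]
  val[3] = [-3,3]
  val[4] = [-3,3]
  val[5] = [-3,0]

[-3,3]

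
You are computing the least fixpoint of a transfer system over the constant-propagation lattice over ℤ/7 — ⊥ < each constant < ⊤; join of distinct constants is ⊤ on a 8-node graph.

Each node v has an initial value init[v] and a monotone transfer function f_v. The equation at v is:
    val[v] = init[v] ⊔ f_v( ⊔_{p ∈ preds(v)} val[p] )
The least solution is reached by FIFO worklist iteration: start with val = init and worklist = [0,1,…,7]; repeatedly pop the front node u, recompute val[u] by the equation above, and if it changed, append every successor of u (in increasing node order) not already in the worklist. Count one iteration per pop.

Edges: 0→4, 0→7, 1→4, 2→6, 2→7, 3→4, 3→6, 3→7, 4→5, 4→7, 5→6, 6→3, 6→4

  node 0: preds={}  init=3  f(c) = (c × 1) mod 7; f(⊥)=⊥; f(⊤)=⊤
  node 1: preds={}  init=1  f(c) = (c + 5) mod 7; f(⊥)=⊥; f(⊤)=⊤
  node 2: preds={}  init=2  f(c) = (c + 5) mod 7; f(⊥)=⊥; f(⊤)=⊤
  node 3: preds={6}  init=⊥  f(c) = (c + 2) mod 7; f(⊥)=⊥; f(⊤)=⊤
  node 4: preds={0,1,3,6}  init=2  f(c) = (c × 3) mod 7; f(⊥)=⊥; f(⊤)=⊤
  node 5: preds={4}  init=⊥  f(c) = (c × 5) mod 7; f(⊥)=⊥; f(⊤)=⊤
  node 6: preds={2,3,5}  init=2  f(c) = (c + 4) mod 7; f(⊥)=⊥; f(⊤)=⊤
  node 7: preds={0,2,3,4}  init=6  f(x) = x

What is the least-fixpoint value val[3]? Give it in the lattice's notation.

⊤

Iteration log — 12 steps:
  step 1. node 0  ⊔preds=⊥  new=3  stable
  step 2. node 1  ⊔preds=⊥  new=1  stable
  step 3. node 2  ⊔preds=⊥  new=2  stable
  step 4. node 3  ⊔preds=2  new=4  old=⊥  +wl: 
  step 5. node 4  ⊔preds=⊤  new=⊤  old=2  +wl: 
  step 6. node 5  ⊔preds=⊤  new=⊤  old=⊥  +wl: 
  step 7. node 6  ⊔preds=⊤  new=⊤  old=2  +wl: 3,4
  step 8. node 7  ⊔preds=⊤  new=⊤  old=6  +wl: 
  step 9. node 3  ⊔preds=⊤  new=⊤  old=4  +wl: 6,7
  step 10. node 4  ⊔preds=⊤  new=⊤  stable
  step 11. node 6  ⊔preds=⊤  new=⊤  stable
  step 12. node 7  ⊔preds=⊤  new=⊤  stable

Least fixpoint reached:
  node 0: 3
  node 1: 1
  node 2: 2
  node 3: ⊤
  node 4: ⊤
  node 5: ⊤
  node 6: ⊤
  node 7: ⊤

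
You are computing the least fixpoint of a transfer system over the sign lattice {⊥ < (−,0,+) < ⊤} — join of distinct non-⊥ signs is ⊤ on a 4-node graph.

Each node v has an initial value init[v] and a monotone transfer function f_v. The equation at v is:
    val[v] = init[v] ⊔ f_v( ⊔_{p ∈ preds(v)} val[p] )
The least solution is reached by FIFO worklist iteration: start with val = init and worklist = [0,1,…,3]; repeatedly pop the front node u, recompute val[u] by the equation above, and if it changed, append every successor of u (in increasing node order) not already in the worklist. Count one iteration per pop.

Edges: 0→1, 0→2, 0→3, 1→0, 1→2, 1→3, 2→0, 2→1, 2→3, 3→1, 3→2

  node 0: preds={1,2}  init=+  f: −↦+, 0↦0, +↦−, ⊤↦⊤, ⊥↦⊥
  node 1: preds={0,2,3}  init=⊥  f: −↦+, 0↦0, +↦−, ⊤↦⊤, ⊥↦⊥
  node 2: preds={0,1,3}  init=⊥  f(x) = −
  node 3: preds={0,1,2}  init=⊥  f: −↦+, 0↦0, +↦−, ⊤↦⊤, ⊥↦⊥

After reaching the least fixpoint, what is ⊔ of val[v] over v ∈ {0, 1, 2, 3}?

⊤

Trace (11 dequeues):
  [1] u=0 | in ⊥ | out + | ==
  [2] u=1 | in + | out − | prev ⊥ | push {0}
  [3] u=2 | in ⊤ | out − | prev ⊥ | push {1}
  [4] u=3 | in ⊤ | out ⊤ | prev ⊥ | push {2}
  [5] u=0 | in − | out + | ==
  [6] u=1 | in ⊤ | out ⊤ | prev − | push {0,3}
  [7] u=2 | in ⊤ | out − | ==
  [8] u=0 | in ⊤ | out ⊤ | prev + | push {1,2}
  [9] u=3 | in ⊤ | out ⊤ | ==
  [10] u=1 | in ⊤ | out ⊤ | ==
  [11] u=2 | in ⊤ | out − | ==

Converged values:
  [0] ⊤
  [1] ⊤
  [2] −
  [3] ⊤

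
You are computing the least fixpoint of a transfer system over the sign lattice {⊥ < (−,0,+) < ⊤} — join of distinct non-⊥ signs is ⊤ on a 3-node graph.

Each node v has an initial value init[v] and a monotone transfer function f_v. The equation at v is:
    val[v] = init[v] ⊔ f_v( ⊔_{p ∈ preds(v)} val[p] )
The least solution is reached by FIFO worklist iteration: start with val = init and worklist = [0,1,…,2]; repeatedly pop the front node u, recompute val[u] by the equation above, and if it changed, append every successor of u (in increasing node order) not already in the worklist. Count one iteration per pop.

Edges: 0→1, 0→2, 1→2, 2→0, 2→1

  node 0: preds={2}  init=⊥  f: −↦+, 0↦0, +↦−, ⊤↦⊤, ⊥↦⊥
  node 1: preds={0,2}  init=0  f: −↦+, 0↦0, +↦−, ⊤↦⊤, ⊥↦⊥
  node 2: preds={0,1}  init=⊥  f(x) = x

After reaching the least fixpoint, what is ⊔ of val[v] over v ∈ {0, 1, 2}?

Trace (6 dequeues):
  [1] u=0 | in ⊥ | out ⊥ | ==
  [2] u=1 | in ⊥ | out 0 | ==
  [3] u=2 | in 0 | out 0 | prev ⊥ | push {0,1}
  [4] u=0 | in 0 | out 0 | prev ⊥ | push {2}
  [5] u=1 | in 0 | out 0 | ==
  [6] u=2 | in 0 | out 0 | ==

Converged values:
  [0] 0
  [1] 0
  [2] 0

0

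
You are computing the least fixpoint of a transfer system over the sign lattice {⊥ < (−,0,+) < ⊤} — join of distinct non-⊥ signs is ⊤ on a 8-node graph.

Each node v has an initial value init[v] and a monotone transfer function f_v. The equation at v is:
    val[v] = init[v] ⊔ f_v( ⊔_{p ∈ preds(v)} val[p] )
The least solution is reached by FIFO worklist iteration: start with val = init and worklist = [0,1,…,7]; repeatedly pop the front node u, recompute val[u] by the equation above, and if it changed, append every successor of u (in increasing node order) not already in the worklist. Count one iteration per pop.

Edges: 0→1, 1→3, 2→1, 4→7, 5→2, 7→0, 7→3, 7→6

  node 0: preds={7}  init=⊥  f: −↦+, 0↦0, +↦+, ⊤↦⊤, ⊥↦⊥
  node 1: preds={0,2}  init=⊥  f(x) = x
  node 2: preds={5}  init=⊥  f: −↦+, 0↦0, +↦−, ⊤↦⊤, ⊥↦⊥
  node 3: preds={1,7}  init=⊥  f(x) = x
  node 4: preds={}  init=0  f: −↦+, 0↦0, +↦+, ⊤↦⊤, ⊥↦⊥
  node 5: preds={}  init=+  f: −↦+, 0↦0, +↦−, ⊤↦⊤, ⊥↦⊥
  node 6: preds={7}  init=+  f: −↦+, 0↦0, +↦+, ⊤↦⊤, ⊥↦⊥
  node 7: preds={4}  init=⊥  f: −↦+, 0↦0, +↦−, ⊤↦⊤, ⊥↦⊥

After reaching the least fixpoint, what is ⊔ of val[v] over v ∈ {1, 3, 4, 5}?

Trace (14 dequeues):
  [1] u=0 | in ⊥ | out ⊥ | ==
  [2] u=1 | in ⊥ | out ⊥ | ==
  [3] u=2 | in + | out − | prev ⊥ | push {1}
  [4] u=3 | in ⊥ | out ⊥ | ==
  [5] u=4 | in ⊥ | out 0 | ==
  [6] u=5 | in ⊥ | out + | ==
  [7] u=6 | in ⊥ | out + | ==
  [8] u=7 | in 0 | out 0 | prev ⊥ | push {0,3,6}
  [9] u=1 | in − | out − | prev ⊥ | push {}
  [10] u=0 | in 0 | out 0 | prev ⊥ | push {1}
  [11] u=3 | in ⊤ | out ⊤ | prev ⊥ | push {}
  [12] u=6 | in 0 | out ⊤ | prev + | push {}
  [13] u=1 | in ⊤ | out ⊤ | prev − | push {3}
  [14] u=3 | in ⊤ | out ⊤ | ==

Converged values:
  [0] 0
  [1] ⊤
  [2] −
  [3] ⊤
  [4] 0
  [5] +
  [6] ⊤
  [7] 0

⊤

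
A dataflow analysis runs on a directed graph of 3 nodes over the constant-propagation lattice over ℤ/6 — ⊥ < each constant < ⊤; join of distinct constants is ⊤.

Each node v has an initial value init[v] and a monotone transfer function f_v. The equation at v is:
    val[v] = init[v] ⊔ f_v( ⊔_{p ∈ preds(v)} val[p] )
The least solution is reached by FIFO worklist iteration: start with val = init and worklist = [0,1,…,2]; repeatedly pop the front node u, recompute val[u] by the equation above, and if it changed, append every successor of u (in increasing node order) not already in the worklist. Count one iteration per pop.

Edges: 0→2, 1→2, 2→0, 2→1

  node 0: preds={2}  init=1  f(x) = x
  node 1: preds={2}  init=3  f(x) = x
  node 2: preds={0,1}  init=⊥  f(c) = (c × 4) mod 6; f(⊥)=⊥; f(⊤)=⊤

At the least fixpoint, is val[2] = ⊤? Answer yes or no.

yes

Iteration log — 6 steps:
  step 1. node 0  ⊔preds=⊥  new=1  stable
  step 2. node 1  ⊔preds=⊥  new=3  stable
  step 3. node 2  ⊔preds=⊤  new=⊤  old=⊥  +wl: 0,1
  step 4. node 0  ⊔preds=⊤  new=⊤  old=1  +wl: 2
  step 5. node 1  ⊔preds=⊤  new=⊤  old=3  +wl: 
  step 6. node 2  ⊔preds=⊤  new=⊤  stable

Least fixpoint reached:
  node 0: ⊤
  node 1: ⊤
  node 2: ⊤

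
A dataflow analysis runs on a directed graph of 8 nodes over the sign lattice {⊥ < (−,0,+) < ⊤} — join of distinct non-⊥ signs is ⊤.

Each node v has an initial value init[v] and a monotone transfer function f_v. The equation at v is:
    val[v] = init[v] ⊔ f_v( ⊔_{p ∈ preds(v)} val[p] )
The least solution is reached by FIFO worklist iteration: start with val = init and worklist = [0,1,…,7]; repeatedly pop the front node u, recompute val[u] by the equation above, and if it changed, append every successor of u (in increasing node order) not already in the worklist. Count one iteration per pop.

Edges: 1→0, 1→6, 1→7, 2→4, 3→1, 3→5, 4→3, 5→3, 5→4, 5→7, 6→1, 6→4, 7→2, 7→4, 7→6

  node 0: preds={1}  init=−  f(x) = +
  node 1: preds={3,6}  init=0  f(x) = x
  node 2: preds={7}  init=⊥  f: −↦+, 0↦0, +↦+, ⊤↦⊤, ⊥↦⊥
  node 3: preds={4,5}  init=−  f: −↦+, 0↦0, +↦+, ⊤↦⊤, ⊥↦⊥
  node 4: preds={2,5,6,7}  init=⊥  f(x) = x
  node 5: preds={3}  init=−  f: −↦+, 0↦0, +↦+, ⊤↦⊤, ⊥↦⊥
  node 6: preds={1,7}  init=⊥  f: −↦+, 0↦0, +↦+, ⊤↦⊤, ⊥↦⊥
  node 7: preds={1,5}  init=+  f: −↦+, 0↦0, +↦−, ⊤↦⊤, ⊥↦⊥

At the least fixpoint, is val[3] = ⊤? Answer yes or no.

Worklist (15 pops):
  #1 pop 0: in=0 → ⊤ (was −); enqueue []
  #2 pop 1: in=− → ⊤ (was 0); enqueue [0]
  #3 pop 2: in=+ → + (was ⊥); enqueue []
  #4 pop 3: in=− → ⊤ (was −); enqueue [1]
  #5 pop 4: in=⊤ → ⊤ (was ⊥); enqueue [3]
  #6 pop 5: in=⊤ → ⊤ (was −); enqueue [4]
  #7 pop 6: in=⊤ → ⊤ (was ⊥); enqueue []
  #8 pop 7: in=⊤ → ⊤ (was +); enqueue [2,6]
  #9 pop 0: in=⊤ → ⊤ (no change)
  #10 pop 1: in=⊤ → ⊤ (no change)
  #11 pop 3: in=⊤ → ⊤ (no change)
  #12 pop 4: in=⊤ → ⊤ (no change)
  #13 pop 2: in=⊤ → ⊤ (was +); enqueue [4]
  #14 pop 6: in=⊤ → ⊤ (no change)
  #15 pop 4: in=⊤ → ⊤ (no change)

Fixpoint:
  val[0] = ⊤
  val[1] = ⊤
  val[2] = ⊤
  val[3] = ⊤
  val[4] = ⊤
  val[5] = ⊤
  val[6] = ⊤
  val[7] = ⊤

yes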